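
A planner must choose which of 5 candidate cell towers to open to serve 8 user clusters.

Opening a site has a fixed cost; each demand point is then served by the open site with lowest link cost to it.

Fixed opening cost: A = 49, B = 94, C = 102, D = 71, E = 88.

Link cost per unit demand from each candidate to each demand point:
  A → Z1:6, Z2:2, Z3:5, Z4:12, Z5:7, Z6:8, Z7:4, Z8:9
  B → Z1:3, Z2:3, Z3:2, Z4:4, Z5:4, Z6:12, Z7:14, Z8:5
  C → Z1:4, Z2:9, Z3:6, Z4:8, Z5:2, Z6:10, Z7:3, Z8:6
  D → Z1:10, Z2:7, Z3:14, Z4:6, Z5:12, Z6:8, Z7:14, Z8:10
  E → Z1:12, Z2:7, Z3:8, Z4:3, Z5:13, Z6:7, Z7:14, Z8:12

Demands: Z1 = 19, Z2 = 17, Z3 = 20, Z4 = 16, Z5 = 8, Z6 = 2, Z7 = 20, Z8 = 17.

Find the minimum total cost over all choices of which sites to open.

Open {A, B}: assign each demand point to its cheapest open site.
  Z1→B 19×3=57, Z2→A 17×2=34, Z3→B 20×2=40, Z4→B 16×4=64, Z5→B 8×4=32, Z6→A 2×8=16, Z7→A 20×4=80, Z8→B 17×5=85
  link cost 408, fixed 143 → total 551.
Compare {B, C}: link cost 393 + fixed 196 = 589.
Compare {A, B, C}: link cost 372 + fixed 245 = 617.
Compare {A, B, E}: link cost 390 + fixed 231 = 621.
All other subsets cost ≥ 589. Minimum total cost: 551.

551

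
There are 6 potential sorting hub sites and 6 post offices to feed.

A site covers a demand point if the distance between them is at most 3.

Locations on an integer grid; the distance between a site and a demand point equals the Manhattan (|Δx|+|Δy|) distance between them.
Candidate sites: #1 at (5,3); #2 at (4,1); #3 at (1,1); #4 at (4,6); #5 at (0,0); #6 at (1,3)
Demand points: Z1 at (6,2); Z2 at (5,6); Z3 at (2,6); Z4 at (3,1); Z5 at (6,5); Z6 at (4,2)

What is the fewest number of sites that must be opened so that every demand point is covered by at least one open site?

Coverage sets (demand points within 3 of each site):
  #1: {Z1, Z2, Z5, Z6}
  #2: {Z1, Z4, Z6}
  #3: {Z4}
  #4: {Z2, Z3, Z5}
  #5: {}
  #6: {}
No single site covers all 6 demand points.
But {#2, #4} covers everything, so the minimum is 2.

2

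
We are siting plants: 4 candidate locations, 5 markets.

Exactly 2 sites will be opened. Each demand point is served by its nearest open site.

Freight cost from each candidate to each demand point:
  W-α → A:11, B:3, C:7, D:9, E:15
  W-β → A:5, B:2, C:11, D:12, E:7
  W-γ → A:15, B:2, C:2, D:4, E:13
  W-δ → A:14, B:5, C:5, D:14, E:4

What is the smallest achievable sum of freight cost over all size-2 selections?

20

Open {W-β, W-γ}.
  A→W-β 5, B→W-β 2, C→W-γ 2, D→W-γ 4, E→W-β 7  ⇒ total 20.
Compare {W-γ, W-δ}: total 26.
Compare {W-β, W-δ}: total 28.
No size-2 selection does better; minimum is 20.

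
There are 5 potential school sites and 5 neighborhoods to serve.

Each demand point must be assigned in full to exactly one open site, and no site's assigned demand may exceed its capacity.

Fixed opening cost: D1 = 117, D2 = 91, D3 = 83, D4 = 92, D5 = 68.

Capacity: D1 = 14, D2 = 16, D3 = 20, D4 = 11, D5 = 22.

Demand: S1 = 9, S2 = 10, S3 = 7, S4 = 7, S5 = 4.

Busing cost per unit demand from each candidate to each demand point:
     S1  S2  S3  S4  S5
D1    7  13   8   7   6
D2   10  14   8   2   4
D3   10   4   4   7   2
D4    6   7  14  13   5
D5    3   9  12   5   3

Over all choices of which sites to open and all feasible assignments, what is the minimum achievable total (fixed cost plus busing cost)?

293

Open {D3, D5}; cheapest assignment that respects the capacities:
  D3 (cap 20, load 17): S2, S3 — cost 10×4 + 7×4 = 68
  D5 (cap 22, load 20): S1, S4, S5 — cost 9×3 + 7×5 + 4×3 = 74
  Shipping 142, fixed 151 → total 293.
  Any other capacity-feasible assignment to {D3, D5} ships for at least 142.
Compare {D2, D3, D5}: its best feasible assignment gives total 363.
Compare {D3, D4, D5}: its best feasible assignment gives total 385.
Every other set of open sites that can feasibly serve all demand totals ≥ 363 even under its best assignment. Minimum: 293.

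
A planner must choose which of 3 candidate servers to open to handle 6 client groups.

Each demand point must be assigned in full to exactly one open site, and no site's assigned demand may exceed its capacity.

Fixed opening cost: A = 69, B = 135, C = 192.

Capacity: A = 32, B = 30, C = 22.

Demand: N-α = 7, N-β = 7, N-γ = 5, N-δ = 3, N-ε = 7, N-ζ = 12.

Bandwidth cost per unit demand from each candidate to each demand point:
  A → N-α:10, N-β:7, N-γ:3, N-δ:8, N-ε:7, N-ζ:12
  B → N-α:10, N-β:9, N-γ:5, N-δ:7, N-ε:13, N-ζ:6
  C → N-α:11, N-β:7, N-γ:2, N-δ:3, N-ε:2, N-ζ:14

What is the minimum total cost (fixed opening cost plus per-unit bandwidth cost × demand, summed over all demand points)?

Open {A, B}; cheapest assignment that respects the capacities:
  A (cap 32, load 26): N-α, N-β, N-γ, N-ε — cost 7×10 + 7×7 + 5×3 + 7×7 = 183
  B (cap 30, load 15): N-δ, N-ζ — cost 3×7 + 12×6 = 93
  Shipping 276, fixed 204 → total 480.
  Any other capacity-feasible assignment to {A, B} ships for at least 276.
Compare {B, C}: its best feasible assignment gives total 551.
Compare {A, C}: its best feasible assignment gives total 557.
Every other set of open sites that can feasibly serve all demand totals ≥ 551 even under its best assignment. Minimum: 480.

480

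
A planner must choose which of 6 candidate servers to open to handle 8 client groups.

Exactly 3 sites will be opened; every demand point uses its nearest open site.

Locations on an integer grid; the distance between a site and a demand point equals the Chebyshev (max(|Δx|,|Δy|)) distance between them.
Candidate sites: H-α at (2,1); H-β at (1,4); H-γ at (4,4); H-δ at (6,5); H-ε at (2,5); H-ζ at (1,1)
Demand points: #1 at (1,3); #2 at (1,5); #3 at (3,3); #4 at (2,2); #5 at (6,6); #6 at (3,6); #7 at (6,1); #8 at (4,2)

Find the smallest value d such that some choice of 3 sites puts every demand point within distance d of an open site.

3

Open {H-α, H-β, H-γ}.
  Farthest demand point is #7 at distance 3 (to H-γ); all others are ≤ 3.
With {H-α, H-γ, H-δ} the worst case is 3.
With {H-α, H-γ, H-ε} the worst case is 3.
No size-3 selection achieves below 3.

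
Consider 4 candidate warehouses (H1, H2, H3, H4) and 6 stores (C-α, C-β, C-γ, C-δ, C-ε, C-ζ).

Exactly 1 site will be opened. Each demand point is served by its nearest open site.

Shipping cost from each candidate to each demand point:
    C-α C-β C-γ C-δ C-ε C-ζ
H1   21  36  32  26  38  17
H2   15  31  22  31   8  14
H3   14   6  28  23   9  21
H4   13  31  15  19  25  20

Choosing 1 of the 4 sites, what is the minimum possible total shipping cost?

Open {H3}.
  C-α→H3 14, C-β→H3 6, C-γ→H3 28, C-δ→H3 23, C-ε→H3 9, C-ζ→H3 21  ⇒ total 101.
Compare {H2}: total 121.
Compare {H4}: total 123.
No size-1 selection does better; minimum is 101.

101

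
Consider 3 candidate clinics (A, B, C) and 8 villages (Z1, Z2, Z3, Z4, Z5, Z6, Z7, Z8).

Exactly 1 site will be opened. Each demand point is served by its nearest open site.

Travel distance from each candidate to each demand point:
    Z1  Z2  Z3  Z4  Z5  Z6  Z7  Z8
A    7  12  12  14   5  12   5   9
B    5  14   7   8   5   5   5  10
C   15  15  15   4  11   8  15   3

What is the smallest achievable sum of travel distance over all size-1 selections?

Open {B}.
  Z1→B 5, Z2→B 14, Z3→B 7, Z4→B 8, Z5→B 5, Z6→B 5, Z7→B 5, Z8→B 10  ⇒ total 59.
Compare {A}: total 76.
Compare {C}: total 86.

59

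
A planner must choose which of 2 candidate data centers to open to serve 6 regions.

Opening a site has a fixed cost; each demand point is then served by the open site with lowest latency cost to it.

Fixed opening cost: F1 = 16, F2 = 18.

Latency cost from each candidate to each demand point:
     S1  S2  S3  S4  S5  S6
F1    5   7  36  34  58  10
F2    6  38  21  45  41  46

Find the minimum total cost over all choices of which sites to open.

Open {F1, F2}: assign each demand point to its cheapest open site.
  S1→F1 5, S2→F1 7, S3→F2 21, S4→F1 34, S5→F2 41, S6→F1 10
  latency cost 118, fixed 34 → total 152.
Compare {F1}: latency cost 150 + fixed 16 = 166.
Compare {F2}: latency cost 197 + fixed 18 = 215.

152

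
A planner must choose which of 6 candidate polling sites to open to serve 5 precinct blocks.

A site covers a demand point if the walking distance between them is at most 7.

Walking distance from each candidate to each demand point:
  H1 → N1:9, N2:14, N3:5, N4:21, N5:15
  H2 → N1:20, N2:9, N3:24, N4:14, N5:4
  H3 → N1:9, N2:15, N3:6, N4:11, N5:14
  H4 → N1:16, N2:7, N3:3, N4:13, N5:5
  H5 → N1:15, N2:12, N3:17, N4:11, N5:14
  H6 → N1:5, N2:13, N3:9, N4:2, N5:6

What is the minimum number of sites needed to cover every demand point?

2

Coverage sets (demand points within 7 of each site):
  H1: {N3}
  H2: {N5}
  H3: {N3}
  H4: {N2, N3, N5}
  H5: {}
  H6: {N1, N4, N5}
No single site covers all 5 demand points.
But {H4, H6} covers everything, so the minimum is 2.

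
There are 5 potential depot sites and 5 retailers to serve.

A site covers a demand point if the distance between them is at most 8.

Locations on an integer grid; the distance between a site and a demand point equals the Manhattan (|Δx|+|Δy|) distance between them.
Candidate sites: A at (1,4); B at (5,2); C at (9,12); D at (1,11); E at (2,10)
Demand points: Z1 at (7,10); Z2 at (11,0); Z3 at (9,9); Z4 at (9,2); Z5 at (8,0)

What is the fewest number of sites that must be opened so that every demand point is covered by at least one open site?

2

Coverage sets (demand points within 8 of each site):
  A: {}
  B: {Z2, Z4, Z5}
  C: {Z1, Z3}
  D: {Z1}
  E: {Z1, Z3}
No single site covers all 5 demand points.
But {B, C} covers everything, so the minimum is 2.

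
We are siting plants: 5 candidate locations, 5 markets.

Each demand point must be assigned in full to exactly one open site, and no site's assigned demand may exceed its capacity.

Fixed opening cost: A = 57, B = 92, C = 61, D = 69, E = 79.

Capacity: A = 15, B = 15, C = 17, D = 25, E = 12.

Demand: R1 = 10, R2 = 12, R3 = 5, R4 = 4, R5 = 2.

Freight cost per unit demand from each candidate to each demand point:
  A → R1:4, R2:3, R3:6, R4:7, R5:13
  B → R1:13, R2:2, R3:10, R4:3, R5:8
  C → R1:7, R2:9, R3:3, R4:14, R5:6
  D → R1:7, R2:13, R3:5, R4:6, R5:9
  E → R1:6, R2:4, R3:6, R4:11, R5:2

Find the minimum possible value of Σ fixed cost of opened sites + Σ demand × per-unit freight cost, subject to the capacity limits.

299

Open {A, D}; cheapest assignment that respects the capacities:
  A (cap 15, load 12): R2 — cost 12×3 = 36
  D (cap 25, load 21): R1, R3, R4, R5 — cost 10×7 + 5×5 + 4×6 + 2×9 = 137
  Shipping 173, fixed 126 → total 299.
  Any other capacity-feasible assignment to {A, D} ships for at least 173.
Compare {B, D}: its best feasible assignment gives total 320.
Compare {A, B, C}: its best feasible assignment gives total 329.
Every other set of open sites that can feasibly serve all demand totals ≥ 320 even under its best assignment. Minimum: 299.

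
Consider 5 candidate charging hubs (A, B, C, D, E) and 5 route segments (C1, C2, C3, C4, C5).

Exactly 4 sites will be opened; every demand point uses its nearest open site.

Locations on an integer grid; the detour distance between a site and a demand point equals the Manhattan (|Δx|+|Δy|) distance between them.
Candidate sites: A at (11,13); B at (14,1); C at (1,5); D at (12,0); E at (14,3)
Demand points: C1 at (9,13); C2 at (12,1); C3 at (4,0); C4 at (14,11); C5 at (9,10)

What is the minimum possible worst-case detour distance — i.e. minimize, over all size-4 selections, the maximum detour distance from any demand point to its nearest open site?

Open {A, B, C, D}.
  Farthest demand point is C3 at detour distance 8 (to C); all others are ≤ 8.
With {A, B, C, E} the worst case is 8.
With {A, B, D, E} the worst case is 8.
No size-4 selection achieves below 8.

8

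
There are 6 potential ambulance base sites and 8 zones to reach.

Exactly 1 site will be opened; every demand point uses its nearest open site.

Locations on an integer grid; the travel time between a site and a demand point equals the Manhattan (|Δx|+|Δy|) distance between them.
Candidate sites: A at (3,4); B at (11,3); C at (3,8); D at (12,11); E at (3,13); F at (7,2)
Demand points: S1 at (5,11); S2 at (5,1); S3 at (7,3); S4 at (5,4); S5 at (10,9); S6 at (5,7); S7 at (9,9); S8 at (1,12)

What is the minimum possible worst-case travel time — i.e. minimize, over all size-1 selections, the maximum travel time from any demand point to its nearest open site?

9

Open {C}.
  Farthest demand point is S2 at travel time 9 (to C); all others are ≤ 9.
With {A} the worst case is 12.
With {E} the worst case is 14.
No size-1 selection achieves below 9.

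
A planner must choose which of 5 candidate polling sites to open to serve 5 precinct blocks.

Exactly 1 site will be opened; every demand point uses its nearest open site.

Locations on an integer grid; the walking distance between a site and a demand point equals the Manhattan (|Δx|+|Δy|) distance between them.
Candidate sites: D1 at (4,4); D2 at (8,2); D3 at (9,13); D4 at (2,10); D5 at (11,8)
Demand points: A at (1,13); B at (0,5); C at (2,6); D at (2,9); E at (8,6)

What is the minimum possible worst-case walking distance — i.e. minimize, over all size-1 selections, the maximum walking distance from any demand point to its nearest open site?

Open {D4}.
  Farthest demand point is E at walking distance 10 (to D4); all others are ≤ 10.
With {D1} the worst case is 12.
With {D5} the worst case is 15.
No size-1 selection achieves below 10.

10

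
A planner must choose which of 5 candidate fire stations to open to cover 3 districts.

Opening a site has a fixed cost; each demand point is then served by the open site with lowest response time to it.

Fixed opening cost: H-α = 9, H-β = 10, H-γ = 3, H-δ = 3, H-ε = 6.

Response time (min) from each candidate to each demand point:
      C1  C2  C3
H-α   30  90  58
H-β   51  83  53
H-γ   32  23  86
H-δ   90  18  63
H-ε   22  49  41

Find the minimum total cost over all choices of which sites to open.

90

Open {H-δ, H-ε}: assign each demand point to its cheapest open site.
  C1→H-ε 22, C2→H-δ 18, C3→H-ε 41
  response time 81, fixed 9 → total 90.
Compare {H-γ, H-δ, H-ε}: response time 81 + fixed 12 = 93.
Compare {H-γ, H-ε}: response time 86 + fixed 9 = 95.
Compare {H-α, H-δ, H-ε}: response time 81 + fixed 18 = 99.
All other subsets cost ≥ 93. Minimum total cost: 90.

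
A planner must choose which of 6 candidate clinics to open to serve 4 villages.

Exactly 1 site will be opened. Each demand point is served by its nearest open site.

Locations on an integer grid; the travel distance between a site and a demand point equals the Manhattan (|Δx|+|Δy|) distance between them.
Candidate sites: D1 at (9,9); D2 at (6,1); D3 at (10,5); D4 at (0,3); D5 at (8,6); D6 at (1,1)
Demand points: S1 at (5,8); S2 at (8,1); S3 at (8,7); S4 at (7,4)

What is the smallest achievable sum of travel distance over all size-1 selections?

Open {D5}.
  S1→D5 5, S2→D5 5, S3→D5 1, S4→D5 3  ⇒ total 14.
Compare {D2}: total 22.
Compare {D3}: total 22.
No size-1 selection does better; minimum is 14.

14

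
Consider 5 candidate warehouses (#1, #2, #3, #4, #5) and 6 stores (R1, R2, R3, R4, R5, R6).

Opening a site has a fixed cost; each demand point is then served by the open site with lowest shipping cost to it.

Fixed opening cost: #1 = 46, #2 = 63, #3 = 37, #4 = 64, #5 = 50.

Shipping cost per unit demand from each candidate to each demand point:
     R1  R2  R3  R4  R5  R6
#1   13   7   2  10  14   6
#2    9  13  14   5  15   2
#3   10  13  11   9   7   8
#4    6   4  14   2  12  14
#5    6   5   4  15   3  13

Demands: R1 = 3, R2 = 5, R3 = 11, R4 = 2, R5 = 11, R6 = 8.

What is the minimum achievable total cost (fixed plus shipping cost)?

Open {#2, #5}: assign each demand point to its cheapest open site.
  R1→#5 3×6=18, R2→#5 5×5=25, R3→#5 11×4=44, R4→#2 2×5=10, R5→#5 11×3=33, R6→#2 8×2=16
  shipping cost 146, fixed 113 → total 259.
Compare {#1, #5}: shipping cost 166 + fixed 96 = 262.
Compare {#1, #2, #5}: shipping cost 124 + fixed 159 = 283.
Compare {#3, #5}: shipping cost 202 + fixed 87 = 289.
All other subsets cost ≥ 262. Minimum total cost: 259.

259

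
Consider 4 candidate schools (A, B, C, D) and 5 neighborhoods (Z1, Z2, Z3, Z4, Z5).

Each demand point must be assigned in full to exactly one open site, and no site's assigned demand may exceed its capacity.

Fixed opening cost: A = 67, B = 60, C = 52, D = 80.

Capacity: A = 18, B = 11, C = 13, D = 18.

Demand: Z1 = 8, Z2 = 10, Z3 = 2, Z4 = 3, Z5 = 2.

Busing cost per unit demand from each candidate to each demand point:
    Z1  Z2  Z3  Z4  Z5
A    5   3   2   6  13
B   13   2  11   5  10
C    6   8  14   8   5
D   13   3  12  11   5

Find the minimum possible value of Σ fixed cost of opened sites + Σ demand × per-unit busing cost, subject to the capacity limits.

229

Open {A, C}; cheapest assignment that respects the capacities:
  A (cap 18, load 15): Z2, Z3, Z4 — cost 10×3 + 2×2 + 3×6 = 52
  C (cap 13, load 10): Z1, Z5 — cost 8×6 + 2×5 = 58
  Shipping 110, fixed 119 → total 229.
  Any other capacity-feasible assignment to {A, C} ships for at least 110.
Compare {A, B}: its best feasible assignment gives total 235.
Compare {A, D}: its best feasible assignment gives total 249.
Every other set of open sites that can feasibly serve all demand totals ≥ 235 even under its best assignment. Minimum: 229.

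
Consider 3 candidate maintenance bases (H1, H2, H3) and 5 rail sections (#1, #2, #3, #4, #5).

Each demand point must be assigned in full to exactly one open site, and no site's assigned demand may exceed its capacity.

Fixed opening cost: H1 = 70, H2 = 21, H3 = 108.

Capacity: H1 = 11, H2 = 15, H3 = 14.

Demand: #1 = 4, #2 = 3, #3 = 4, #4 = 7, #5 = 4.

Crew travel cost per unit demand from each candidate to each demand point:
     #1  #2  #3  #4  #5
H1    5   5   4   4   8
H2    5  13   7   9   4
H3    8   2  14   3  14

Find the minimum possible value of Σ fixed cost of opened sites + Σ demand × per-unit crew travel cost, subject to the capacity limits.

198

Open {H1, H2}; cheapest assignment that respects the capacities:
  H1 (cap 11, load 10): #2, #4 — cost 3×5 + 7×4 = 43
  H2 (cap 15, load 12): #1, #3, #5 — cost 4×5 + 4×7 + 4×4 = 64
  Shipping 107, fixed 91 → total 198.
  Any other capacity-feasible assignment to {H1, H2} ships for at least 107.
Compare {H2, H3}: its best feasible assignment gives total 220.
Compare {H1, H2, H3}: its best feasible assignment gives total 278.
Every other set of open sites that can feasibly serve all demand totals ≥ 220 even under its best assignment. Minimum: 198.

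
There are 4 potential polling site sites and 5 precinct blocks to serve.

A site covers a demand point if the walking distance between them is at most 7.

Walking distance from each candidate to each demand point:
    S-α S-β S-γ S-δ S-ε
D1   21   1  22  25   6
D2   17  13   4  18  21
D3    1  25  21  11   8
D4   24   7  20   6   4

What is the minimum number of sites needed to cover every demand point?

3

Coverage sets (demand points within 7 of each site):
  D1: {S-β, S-ε}
  D2: {S-γ}
  D3: {S-α}
  D4: {S-β, S-δ, S-ε}
No 2 sites suffice: every size-2 union leaves at least one demand point uncovered.
But {D2, D3, D4} covers everything, so the minimum is 3.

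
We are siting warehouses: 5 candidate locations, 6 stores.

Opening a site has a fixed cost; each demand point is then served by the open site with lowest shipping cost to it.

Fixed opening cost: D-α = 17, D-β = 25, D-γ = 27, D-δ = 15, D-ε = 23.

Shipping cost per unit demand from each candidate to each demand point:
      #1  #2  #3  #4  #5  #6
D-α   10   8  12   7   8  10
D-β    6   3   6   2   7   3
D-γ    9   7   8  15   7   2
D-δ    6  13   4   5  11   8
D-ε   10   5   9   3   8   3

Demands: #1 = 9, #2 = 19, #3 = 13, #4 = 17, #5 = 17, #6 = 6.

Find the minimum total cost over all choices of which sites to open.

Open {D-β, D-δ}: assign each demand point to its cheapest open site.
  #1→D-β 9×6=54, #2→D-β 19×3=57, #3→D-δ 13×4=52, #4→D-β 17×2=34, #5→D-β 17×7=119, #6→D-β 6×3=18
  shipping cost 334, fixed 40 → total 374.
Compare {D-β}: shipping cost 360 + fixed 25 = 385.
Compare {D-α, D-β, D-δ}: shipping cost 334 + fixed 57 = 391.
Compare {D-β, D-γ, D-δ}: shipping cost 328 + fixed 67 = 395.
All other subsets cost ≥ 385. Minimum total cost: 374.

374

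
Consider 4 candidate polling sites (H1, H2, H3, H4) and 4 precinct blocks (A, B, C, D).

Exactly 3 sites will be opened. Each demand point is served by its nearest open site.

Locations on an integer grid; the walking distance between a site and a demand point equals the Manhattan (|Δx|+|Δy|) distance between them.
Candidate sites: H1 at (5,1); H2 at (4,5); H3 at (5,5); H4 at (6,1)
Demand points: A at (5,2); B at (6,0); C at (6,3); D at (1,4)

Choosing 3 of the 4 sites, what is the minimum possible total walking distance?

Open {H1, H2, H4}.
  A→H1 1, B→H4 1, C→H4 2, D→H2 4  ⇒ total 8.
Compare {H1, H3, H4}: total 9.
Compare {H2, H3, H4}: total 9.
No size-3 selection does better; minimum is 8.

8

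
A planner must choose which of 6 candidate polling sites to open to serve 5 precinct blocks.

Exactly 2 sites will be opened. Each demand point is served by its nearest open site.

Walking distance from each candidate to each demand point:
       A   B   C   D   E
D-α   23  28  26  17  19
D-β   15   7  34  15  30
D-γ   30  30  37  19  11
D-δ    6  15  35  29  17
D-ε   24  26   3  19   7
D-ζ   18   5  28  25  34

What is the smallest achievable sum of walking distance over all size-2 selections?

47

Open {D-β, D-ε}.
  A→D-β 15, B→D-β 7, C→D-ε 3, D→D-β 15, E→D-ε 7  ⇒ total 47.
Compare {D-δ, D-ε}: total 50.
Compare {D-ε, D-ζ}: total 52.
No size-2 selection does better; minimum is 47.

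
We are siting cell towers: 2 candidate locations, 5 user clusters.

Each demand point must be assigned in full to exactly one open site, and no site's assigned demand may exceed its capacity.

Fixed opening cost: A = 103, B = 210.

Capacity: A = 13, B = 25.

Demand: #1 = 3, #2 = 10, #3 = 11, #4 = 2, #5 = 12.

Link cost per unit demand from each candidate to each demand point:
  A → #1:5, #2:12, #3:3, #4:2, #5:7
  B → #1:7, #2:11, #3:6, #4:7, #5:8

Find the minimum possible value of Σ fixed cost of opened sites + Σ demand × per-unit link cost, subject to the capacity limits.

Open {A, B}; cheapest assignment that respects the capacities:
  A (cap 13, load 13): #3, #4 — cost 11×3 + 2×2 = 37
  B (cap 25, load 25): #1, #2, #5 — cost 3×7 + 10×11 + 12×8 = 227
  Shipping 264, fixed 313 → total 577.
  Any other capacity-feasible assignment to {A, B} ships for at least 264.
Total demand is 38 and no other set of sites has combined capacity ≥ 38, so {A, B} is the only feasible choice of open sites. Minimum: 577.

577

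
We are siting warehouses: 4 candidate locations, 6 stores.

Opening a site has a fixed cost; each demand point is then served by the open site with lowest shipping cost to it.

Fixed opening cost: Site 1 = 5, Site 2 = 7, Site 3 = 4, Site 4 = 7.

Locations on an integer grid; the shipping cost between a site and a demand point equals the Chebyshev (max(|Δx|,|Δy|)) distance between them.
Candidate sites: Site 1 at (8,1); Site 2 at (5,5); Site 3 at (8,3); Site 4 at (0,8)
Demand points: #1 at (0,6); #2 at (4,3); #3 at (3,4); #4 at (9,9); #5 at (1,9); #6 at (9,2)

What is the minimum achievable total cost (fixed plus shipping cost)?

28

Open {Site 2}: assign each demand point to its cheapest open site.
  #1→Site 2 5, #2→Site 2 2, #3→Site 2 2, #4→Site 2 4, #5→Site 2 4, #6→Site 2 4
  shipping cost 21, fixed 7 → total 28.
Compare {Site 2, Site 3}: shipping cost 18 + fixed 11 = 29.
Compare {Site 2, Site 4}: shipping cost 15 + fixed 14 = 29.
Compare {Site 3, Site 4}: shipping cost 18 + fixed 11 = 29.
All other subsets cost ≥ 29. Minimum total cost: 28.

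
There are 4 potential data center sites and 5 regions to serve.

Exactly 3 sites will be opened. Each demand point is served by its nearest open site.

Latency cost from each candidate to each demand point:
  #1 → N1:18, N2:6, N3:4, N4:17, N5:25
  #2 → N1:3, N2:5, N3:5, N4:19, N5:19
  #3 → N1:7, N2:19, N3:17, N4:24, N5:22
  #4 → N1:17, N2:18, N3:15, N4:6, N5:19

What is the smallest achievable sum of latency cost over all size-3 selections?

37

Open {#1, #2, #4}.
  N1→#2 3, N2→#2 5, N3→#1 4, N4→#4 6, N5→#2 19  ⇒ total 37.
Compare {#2, #3, #4}: total 38.
Compare {#1, #3, #4}: total 42.
No size-3 selection does better; minimum is 37.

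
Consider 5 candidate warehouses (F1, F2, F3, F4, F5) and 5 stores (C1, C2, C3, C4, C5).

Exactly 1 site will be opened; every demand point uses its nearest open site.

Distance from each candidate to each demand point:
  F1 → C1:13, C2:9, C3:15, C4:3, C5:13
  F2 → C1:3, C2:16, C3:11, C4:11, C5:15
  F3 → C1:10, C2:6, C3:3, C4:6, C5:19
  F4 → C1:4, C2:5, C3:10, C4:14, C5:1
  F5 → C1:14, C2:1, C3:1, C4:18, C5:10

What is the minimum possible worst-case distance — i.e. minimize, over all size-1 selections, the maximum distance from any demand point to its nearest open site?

14

Open {F4}.
  Farthest demand point is C4 at distance 14 (to F4); all others are ≤ 14.
With {F1} the worst case is 15.
With {F2} the worst case is 16.
No size-1 selection achieves below 14.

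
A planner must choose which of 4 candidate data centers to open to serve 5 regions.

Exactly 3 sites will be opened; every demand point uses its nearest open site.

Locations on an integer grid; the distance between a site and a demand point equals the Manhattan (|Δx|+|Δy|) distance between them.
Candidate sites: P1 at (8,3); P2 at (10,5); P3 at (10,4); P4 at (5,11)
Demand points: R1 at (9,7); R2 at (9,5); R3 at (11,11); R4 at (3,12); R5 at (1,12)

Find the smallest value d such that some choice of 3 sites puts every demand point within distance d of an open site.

Open {P1, P2, P4}.
  Farthest demand point is R3 at distance 6 (to P4); all others are ≤ 6.
With {P1, P3, P4} the worst case is 6.
With {P2, P3, P4} the worst case is 6.
No size-3 selection achieves below 6.

6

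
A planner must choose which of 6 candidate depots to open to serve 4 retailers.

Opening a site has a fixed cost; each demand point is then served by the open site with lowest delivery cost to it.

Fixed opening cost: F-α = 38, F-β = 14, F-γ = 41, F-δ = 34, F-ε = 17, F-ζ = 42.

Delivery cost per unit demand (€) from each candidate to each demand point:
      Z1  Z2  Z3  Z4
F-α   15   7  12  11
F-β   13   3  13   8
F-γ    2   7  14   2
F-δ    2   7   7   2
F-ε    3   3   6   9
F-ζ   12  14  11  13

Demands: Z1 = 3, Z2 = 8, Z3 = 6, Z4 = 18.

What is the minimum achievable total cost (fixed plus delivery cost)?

153

Open {F-δ, F-ε}: assign each demand point to its cheapest open site.
  Z1→F-δ 3×2=6, Z2→F-ε 8×3=24, Z3→F-ε 6×6=36, Z4→F-δ 18×2=36
  delivery cost 102, fixed 51 → total 153.
Compare {F-β, F-δ}: delivery cost 108 + fixed 48 = 156.
Compare {F-γ, F-ε}: delivery cost 102 + fixed 58 = 160.
Compare {F-β, F-δ, F-ε}: delivery cost 102 + fixed 65 = 167.
All other subsets cost ≥ 156. Minimum total cost: 153.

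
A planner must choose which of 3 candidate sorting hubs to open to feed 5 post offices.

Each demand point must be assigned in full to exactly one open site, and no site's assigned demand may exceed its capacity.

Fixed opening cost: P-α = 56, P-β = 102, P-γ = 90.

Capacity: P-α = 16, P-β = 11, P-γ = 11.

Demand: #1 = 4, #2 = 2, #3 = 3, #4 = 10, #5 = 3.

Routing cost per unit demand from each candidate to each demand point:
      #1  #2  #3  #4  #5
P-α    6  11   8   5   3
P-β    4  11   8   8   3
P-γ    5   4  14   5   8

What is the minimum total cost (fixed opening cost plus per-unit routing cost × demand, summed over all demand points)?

257

Open {P-α, P-γ}; cheapest assignment that respects the capacities:
  P-α (cap 16, load 16): #3, #4, #5 — cost 3×8 + 10×5 + 3×3 = 83
  P-γ (cap 11, load 6): #1, #2 — cost 4×5 + 2×4 = 28
  Shipping 111, fixed 146 → total 257.
  Any other capacity-feasible assignment to {P-α, P-γ} ships for at least 111.
Compare {P-α, P-β}: its best feasible assignment gives total 279.
Compare {P-α, P-β, P-γ}: its best feasible assignment gives total 355.
Every other set of open sites that can feasibly serve all demand totals ≥ 279 even under its best assignment. Minimum: 257.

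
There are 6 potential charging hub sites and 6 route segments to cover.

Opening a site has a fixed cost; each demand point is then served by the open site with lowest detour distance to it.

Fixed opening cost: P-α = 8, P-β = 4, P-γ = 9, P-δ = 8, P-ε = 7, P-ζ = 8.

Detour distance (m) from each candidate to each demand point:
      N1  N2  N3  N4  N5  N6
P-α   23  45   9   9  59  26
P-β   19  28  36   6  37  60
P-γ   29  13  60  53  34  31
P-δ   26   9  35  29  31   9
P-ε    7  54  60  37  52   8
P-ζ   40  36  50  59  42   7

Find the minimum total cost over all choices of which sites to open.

Open {P-α, P-δ, P-ε}: assign each demand point to its cheapest open site.
  N1→P-ε 7, N2→P-δ 9, N3→P-α 9, N4→P-α 9, N5→P-δ 31, N6→P-ε 8
  detour distance 73, fixed 23 → total 96.
Compare {P-α, P-β, P-δ, P-ε}: detour distance 70 + fixed 27 = 97.
Compare {P-α, P-β, P-δ}: detour distance 83 + fixed 20 = 103.
Compare {P-α, P-δ, P-ε, P-ζ}: detour distance 72 + fixed 31 = 103.
All other subsets cost ≥ 97. Minimum total cost: 96.

96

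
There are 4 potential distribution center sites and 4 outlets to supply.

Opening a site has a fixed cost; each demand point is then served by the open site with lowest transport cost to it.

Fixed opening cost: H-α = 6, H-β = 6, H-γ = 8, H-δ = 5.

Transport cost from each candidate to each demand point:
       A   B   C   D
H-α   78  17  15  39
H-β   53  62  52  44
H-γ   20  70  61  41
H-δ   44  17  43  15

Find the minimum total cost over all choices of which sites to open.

86

Open {H-α, H-γ, H-δ}: assign each demand point to its cheapest open site.
  A→H-γ 20, B→H-α 17, C→H-α 15, D→H-δ 15
  transport cost 67, fixed 19 → total 86.
Compare {H-α, H-β, H-γ, H-δ}: transport cost 67 + fixed 25 = 92.
Compare {H-α, H-δ}: transport cost 91 + fixed 11 = 102.
Compare {H-α, H-γ}: transport cost 91 + fixed 14 = 105.
All other subsets cost ≥ 92. Minimum total cost: 86.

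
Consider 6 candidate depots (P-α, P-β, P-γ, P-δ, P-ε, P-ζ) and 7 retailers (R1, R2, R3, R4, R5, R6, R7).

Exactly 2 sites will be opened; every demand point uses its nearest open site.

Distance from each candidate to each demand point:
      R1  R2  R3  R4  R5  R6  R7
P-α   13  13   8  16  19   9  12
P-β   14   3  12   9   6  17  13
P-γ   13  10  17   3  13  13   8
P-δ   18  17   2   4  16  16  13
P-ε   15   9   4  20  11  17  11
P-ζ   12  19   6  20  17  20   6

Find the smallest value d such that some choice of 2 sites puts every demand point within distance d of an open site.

13

Open {P-α, P-β}.
  Farthest demand point is R1 at distance 13 (to P-α); all others are ≤ 13.
With {P-α, P-γ} the worst case is 13.
With {P-β, P-γ} the worst case is 13.
No size-2 selection achieves below 13.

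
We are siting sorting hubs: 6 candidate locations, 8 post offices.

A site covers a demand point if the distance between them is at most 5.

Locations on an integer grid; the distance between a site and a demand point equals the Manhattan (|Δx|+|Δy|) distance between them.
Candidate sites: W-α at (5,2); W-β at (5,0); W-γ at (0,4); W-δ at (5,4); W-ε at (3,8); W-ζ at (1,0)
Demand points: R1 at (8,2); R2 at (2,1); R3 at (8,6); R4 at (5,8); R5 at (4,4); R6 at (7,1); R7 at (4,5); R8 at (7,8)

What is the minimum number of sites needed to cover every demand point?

Coverage sets (demand points within 5 of each site):
  W-α: {R1, R2, R5, R6, R7}
  W-β: {R1, R2, R5, R6}
  W-γ: {R2, R5, R7}
  W-δ: {R1, R3, R4, R5, R6, R7}
  W-ε: {R4, R5, R7, R8}
  W-ζ: {R2}
No 2 sites suffice: every size-2 union leaves at least one demand point uncovered.
But {W-α, W-δ, W-ε} covers everything, so the minimum is 3.

3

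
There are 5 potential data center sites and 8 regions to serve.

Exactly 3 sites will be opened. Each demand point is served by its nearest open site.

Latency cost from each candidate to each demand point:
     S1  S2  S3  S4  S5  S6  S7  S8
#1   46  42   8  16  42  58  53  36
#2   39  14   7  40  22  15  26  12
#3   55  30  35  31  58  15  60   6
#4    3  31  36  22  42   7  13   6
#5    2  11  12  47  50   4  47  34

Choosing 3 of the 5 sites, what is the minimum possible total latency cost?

Open {#2, #4, #5}.
  S1→#5 2, S2→#5 11, S3→#2 7, S4→#4 22, S5→#2 22, S6→#5 4, S7→#4 13, S8→#4 6  ⇒ total 87.
Compare {#1, #2, #4}: total 88.
Compare {#2, #3, #4}: total 94.
No size-3 selection does better; minimum is 87.

87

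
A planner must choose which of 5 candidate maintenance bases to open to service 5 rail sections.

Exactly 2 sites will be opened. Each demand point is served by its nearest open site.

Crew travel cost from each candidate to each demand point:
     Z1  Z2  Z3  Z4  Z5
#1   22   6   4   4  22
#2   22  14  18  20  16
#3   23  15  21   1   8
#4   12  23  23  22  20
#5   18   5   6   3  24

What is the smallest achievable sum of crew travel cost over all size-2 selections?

Open {#3, #5}.
  Z1→#5 18, Z2→#5 5, Z3→#5 6, Z4→#3 1, Z5→#3 8  ⇒ total 38.
Compare {#1, #3}: total 41.
Compare {#1, #4}: total 46.
No size-2 selection does better; minimum is 38.

38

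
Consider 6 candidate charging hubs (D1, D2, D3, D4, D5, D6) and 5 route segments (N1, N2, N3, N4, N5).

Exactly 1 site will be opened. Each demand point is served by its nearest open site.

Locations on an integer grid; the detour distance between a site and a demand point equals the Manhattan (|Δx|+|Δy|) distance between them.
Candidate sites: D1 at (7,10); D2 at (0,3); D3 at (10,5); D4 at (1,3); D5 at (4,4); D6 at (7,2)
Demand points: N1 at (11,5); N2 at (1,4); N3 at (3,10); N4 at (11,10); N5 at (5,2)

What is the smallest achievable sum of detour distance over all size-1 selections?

Open {D5}.
  N1→D5 8, N2→D5 3, N3→D5 7, N4→D5 13, N5→D5 3  ⇒ total 34.
Compare {D3}: total 37.
Compare {D1}: total 39.
No size-1 selection does better; minimum is 34.

34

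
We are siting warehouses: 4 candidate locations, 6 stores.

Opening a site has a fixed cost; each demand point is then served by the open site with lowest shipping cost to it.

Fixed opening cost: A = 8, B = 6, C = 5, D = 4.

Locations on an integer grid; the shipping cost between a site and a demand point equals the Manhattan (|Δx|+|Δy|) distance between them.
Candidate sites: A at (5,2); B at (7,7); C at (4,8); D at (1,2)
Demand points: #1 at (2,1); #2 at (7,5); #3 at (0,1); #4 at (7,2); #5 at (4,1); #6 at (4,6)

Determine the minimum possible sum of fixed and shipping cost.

Open {B, D}: assign each demand point to its cheapest open site.
  #1→D 2, #2→B 2, #3→D 2, #4→B 5, #5→D 4, #6→B 4
  shipping cost 19, fixed 10 → total 29.
Compare {A, D}: shipping cost 18 + fixed 12 = 30.
Compare {C, D}: shipping cost 22 + fixed 9 = 31.
Compare {A}: shipping cost 24 + fixed 8 = 32.
All other subsets cost ≥ 30. Minimum total cost: 29.

29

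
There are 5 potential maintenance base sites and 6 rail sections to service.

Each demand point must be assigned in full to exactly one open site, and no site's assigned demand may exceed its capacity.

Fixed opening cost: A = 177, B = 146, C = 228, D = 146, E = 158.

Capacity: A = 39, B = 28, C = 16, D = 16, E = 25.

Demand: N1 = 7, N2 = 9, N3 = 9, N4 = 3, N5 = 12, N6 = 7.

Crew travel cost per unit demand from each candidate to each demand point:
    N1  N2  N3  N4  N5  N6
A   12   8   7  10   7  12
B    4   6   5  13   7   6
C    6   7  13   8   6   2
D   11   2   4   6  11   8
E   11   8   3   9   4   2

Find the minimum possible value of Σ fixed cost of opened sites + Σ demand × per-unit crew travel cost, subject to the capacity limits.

520

Open {B, E}; cheapest assignment that respects the capacities:
  B (cap 28, load 25): N1, N2, N3 — cost 7×4 + 9×6 + 9×5 = 127
  E (cap 25, load 22): N4, N5, N6 — cost 3×9 + 12×4 + 7×2 = 89
  Shipping 216, fixed 304 → total 520.
  Any other capacity-feasible assignment to {B, E} ships for at least 216.
Compare {B, D, E}: its best feasible assignment gives total 621.
Compare {A, B}: its best feasible assignment gives total 624.
Every other set of open sites that can feasibly serve all demand totals ≥ 621 even under its best assignment. Minimum: 520.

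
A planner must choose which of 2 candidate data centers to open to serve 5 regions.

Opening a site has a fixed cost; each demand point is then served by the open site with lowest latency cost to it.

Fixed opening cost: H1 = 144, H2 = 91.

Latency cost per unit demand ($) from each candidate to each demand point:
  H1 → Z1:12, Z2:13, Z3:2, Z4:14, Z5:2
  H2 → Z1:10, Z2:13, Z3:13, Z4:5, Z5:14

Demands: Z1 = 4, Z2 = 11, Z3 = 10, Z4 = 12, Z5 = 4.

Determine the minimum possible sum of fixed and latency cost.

Open {H1, H2}: assign each demand point to its cheapest open site.
  Z1→H2 4×10=40, Z2→H1 11×13=143, Z3→H1 10×2=20, Z4→H2 12×5=60, Z5→H1 4×2=8
  latency cost 271, fixed 235 → total 506.
Compare {H2}: latency cost 429 + fixed 91 = 520.
Compare {H1}: latency cost 387 + fixed 144 = 531.

506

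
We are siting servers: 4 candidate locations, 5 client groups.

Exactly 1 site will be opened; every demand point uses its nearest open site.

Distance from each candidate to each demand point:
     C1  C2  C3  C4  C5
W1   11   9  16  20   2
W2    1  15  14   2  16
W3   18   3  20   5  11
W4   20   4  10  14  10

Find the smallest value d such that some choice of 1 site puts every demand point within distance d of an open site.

Open {W2}.
  Farthest demand point is C5 at distance 16 (to W2); all others are ≤ 16.
With {W1} the worst case is 20.
With {W3} the worst case is 20.
No size-1 selection achieves below 16.

16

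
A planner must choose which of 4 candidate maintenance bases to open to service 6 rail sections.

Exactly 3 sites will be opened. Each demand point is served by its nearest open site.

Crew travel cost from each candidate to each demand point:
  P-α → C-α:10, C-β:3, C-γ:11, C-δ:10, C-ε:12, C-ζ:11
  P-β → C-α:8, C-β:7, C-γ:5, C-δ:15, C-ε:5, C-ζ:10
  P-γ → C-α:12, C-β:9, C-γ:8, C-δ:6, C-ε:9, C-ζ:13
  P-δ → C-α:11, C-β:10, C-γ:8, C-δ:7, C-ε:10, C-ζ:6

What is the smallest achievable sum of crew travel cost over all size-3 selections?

Open {P-α, P-β, P-δ}.
  C-α→P-β 8, C-β→P-α 3, C-γ→P-β 5, C-δ→P-δ 7, C-ε→P-β 5, C-ζ→P-δ 6  ⇒ total 34.
Compare {P-α, P-β, P-γ}: total 37.
Compare {P-β, P-γ, P-δ}: total 37.
No size-3 selection does better; minimum is 34.

34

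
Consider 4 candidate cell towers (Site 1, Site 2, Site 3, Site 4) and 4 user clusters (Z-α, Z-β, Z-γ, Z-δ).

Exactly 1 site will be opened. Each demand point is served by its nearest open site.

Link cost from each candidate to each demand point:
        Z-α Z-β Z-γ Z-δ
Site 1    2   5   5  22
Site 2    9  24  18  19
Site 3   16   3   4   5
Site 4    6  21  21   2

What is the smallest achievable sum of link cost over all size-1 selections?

28

Open {Site 3}.
  Z-α→Site 3 16, Z-β→Site 3 3, Z-γ→Site 3 4, Z-δ→Site 3 5  ⇒ total 28.
Compare {Site 1}: total 34.
Compare {Site 4}: total 50.
No size-1 selection does better; minimum is 28.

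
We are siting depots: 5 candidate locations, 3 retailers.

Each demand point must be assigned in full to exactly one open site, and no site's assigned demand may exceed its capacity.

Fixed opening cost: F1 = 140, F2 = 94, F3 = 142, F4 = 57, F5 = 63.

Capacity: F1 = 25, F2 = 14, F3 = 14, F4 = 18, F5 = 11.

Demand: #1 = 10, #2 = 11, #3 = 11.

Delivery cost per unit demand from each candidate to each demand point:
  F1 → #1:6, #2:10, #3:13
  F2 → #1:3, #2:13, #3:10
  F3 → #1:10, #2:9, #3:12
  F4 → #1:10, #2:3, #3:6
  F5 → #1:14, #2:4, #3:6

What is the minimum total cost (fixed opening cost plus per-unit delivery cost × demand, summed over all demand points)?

343

Open {F2, F4, F5}; cheapest assignment that respects the capacities:
  F2 (cap 14, load 10): #1 — cost 10×3 = 30
  F4 (cap 18, load 11): #2 — cost 11×3 = 33
  F5 (cap 11, load 11): #3 — cost 11×6 = 66
  Shipping 129, fixed 214 → total 343.
  Any other capacity-feasible assignment to {F2, F4, F5} ships for at least 129.
Compare {F1, F4, F5}: its best feasible assignment gives total 419.
Compare {F1, F4}: its best feasible assignment gives total 433.
Every other set of open sites that can feasibly serve all demand totals ≥ 419 even under its best assignment. Minimum: 343.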